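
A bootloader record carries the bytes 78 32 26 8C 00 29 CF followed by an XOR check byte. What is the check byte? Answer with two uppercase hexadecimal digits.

06

XOR the bytes together:
  start with 0x78
  0x78 ⊕ 0x32 = 0x4A
  0x4A ⊕ 0x26 = 0x6C
  0x6C ⊕ 0x8C = 0xE0
  0xE0 ⊕ 0x00 = 0xE0
  0xE0 ⊕ 0x29 = 0xC9
  0xC9 ⊕ 0xCF = 0x06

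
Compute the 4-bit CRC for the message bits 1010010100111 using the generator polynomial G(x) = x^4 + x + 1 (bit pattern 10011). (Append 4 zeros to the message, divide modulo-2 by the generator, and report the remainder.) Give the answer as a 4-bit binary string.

0110

Append 4 zeros: 10100101001110000. Divide by 10011 (XOR where the leading bit is 1):
  pos 0: 10100 XOR 10011 = 00111
  pos 2: 11110 XOR 10011 = 01101
  pos 3: 11011 XOR 10011 = 01000
  pos 4: 10000 XOR 10011 = 00011
  pos 7: 11011 XOR 10011 = 01000
  pos 8: 10001 XOR 10011 = 00010
  pos 11: 10000 XOR 10011 = 00011
Remainder (last 4 bits) = 0110. This is the CRC / FCS.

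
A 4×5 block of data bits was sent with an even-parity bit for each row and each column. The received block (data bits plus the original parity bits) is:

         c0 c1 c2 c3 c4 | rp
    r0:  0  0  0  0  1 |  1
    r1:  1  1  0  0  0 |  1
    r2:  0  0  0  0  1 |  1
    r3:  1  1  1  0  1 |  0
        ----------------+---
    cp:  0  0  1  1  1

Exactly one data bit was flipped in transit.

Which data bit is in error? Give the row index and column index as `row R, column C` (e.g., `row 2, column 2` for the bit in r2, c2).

Recompute each row's even parity and compare to rp:
  r0: data parity 1, sent rp 1 → ok
  r1: data parity 0, sent rp 1 → mismatch
  r2: data parity 1, sent rp 1 → ok
  r3: data parity 0, sent rp 0 → ok
Recompute each column's even parity and compare to cp:
  c0: data parity 0, sent cp 0 → ok
  c1: data parity 0, sent cp 0 → ok
  c2: data parity 1, sent cp 1 → ok
  c3: data parity 0, sent cp 1 → mismatch
  c4: data parity 1, sent cp 1 → ok
Exactly one row (r1) and one column (c3) fail → the flipped bit is at their intersection.

row 1, column 3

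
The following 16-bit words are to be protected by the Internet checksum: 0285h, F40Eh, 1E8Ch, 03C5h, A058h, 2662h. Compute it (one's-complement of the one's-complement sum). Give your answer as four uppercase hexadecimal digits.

2060

One's-complement addition (fold any carry out of bit 15 back into bit 0):
  0x0285 + 0xF40E = 0x0F693
  0xF693 + 0x1E8C = 0x1151F → wrap carry → 0x1520
  0x1520 + 0x03C5 = 0x018E5
  0x18E5 + 0xA058 = 0x0B93D
  0xB93D + 0x2662 = 0x0DF9F
One's-complement sum = 0xDF9F.
Checksum = ~0xDF9F & 0xFFFF = 0x2060.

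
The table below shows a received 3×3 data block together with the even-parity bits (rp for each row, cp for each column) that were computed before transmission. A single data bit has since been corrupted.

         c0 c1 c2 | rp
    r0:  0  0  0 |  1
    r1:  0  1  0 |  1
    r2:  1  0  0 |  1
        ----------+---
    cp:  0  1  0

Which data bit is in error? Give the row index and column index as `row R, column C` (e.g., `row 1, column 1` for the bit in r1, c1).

row 0, column 0

Recompute each row's even parity and compare to rp:
  r0: data parity 0, sent rp 1 → mismatch
  r1: data parity 1, sent rp 1 → ok
  r2: data parity 1, sent rp 1 → ok
Recompute each column's even parity and compare to cp:
  c0: data parity 1, sent cp 0 → mismatch
  c1: data parity 1, sent cp 1 → ok
  c2: data parity 0, sent cp 0 → ok
Exactly one row (r0) and one column (c0) fail → the flipped bit is at their intersection.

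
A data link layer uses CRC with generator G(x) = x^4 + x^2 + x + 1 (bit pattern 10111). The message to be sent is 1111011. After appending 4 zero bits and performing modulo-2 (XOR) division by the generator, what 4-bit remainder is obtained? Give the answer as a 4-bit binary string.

Append 4 zeros: 11110110000. Divide by 10111 (XOR where the leading bit is 1):
  pos 0: 11110 XOR 10111 = 01001
  pos 1: 10011 XOR 10111 = 00100
  pos 3: 10010 XOR 10111 = 00101
  pos 5: 10100 XOR 10111 = 00011
Remainder (last 4 bits) = 0110. This is the CRC / FCS.

0110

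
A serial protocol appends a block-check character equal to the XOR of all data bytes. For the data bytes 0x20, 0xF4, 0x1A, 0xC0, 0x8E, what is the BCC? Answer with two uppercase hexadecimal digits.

XOR the bytes together:
  start with 0x20
  0x20 ⊕ 0xF4 = 0xD4
  0xD4 ⊕ 0x1A = 0xCE
  0xCE ⊕ 0xC0 = 0x0E
  0x0E ⊕ 0x8E = 0x80

80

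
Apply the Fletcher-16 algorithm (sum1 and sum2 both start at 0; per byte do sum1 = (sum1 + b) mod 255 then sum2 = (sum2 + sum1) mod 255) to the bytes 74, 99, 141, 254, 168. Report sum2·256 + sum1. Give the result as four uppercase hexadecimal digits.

50E2

Running sums (mod 255):
  after byte 0 (74): sum1=74, sum2=74
  after byte 1 (99): sum1=173, sum2=247
  after byte 2 (141): sum1=59, sum2=51
  after byte 3 (254): sum1=58, sum2=109
  after byte 4 (168): sum1=226, sum2=80
Checksum = sum2·256 + sum1 = 80·256 + 226 = 20706 = 0x50E2.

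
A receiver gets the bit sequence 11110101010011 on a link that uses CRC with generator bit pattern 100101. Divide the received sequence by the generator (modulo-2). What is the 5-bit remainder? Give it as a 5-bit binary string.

Modulo-2 division of 11110101010011 by 100101:
  pos 0: 111101 XOR 100101 = 011000
  pos 1: 110000 XOR 100101 = 010101
  pos 2: 101011 XOR 100101 = 001110
  pos 4: 111001 XOR 100101 = 011100
  pos 5: 111000 XOR 100101 = 011101
  pos 6: 111010 XOR 100101 = 011111
  pos 7: 111111 XOR 100101 = 011010
  pos 8: 110101 XOR 100101 = 010000
Remainder = 10000 (nonzero — an error is detected).

10000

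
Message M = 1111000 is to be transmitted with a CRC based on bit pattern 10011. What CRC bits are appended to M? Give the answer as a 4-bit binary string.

Append 4 zeros: 11110000000. Divide by 10011 (XOR where the leading bit is 1):
  pos 0: 11110 XOR 10011 = 01101
  pos 1: 11010 XOR 10011 = 01001
  pos 2: 10010 XOR 10011 = 00001
  pos 6: 10000 XOR 10011 = 00011
Remainder (last 4 bits) = 0011. This is the CRC / FCS.

0011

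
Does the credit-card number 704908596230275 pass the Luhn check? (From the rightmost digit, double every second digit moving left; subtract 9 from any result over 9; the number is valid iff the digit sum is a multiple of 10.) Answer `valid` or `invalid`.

From the right, keep odd positions and double even positions (subtract 9 from any doubled value over 9):
  doubled (positions 2,4,...): 5 0 4 9 7 9 0 → sum 34
  kept (positions 1,3,...): 5 2 3 6 5 0 4 7 → sum 32
Total = 66.
66 mod 10 = 6, so the number is invalid.

invalid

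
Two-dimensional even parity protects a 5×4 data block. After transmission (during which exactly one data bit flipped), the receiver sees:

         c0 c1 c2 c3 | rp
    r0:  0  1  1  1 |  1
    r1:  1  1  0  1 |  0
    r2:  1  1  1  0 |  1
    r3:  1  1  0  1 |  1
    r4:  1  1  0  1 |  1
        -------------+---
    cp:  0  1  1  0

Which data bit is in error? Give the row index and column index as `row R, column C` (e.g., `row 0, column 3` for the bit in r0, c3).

Recompute each row's even parity and compare to rp:
  r0: data parity 1, sent rp 1 → ok
  r1: data parity 1, sent rp 0 → mismatch
  r2: data parity 1, sent rp 1 → ok
  r3: data parity 1, sent rp 1 → ok
  r4: data parity 1, sent rp 1 → ok
Recompute each column's even parity and compare to cp:
  c0: data parity 0, sent cp 0 → ok
  c1: data parity 1, sent cp 1 → ok
  c2: data parity 0, sent cp 1 → mismatch
  c3: data parity 0, sent cp 0 → ok
Exactly one row (r1) and one column (c2) fail → the flipped bit is at their intersection.

row 1, column 2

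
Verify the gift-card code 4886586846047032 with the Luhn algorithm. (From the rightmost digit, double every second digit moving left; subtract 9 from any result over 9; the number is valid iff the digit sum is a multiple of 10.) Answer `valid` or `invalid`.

From the right, keep odd positions and double even positions (subtract 9 from any doubled value over 9):
  doubled (positions 2,4,...): 6 5 0 8 3 1 7 8 → sum 38
  kept (positions 1,3,...): 2 0 4 6 8 8 6 8 → sum 42
Total = 80.
80 mod 10 = 0, so the number is valid.

valid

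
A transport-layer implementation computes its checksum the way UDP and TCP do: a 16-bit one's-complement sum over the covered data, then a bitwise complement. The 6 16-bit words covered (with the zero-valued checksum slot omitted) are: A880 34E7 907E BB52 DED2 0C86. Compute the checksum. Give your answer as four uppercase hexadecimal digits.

One's-complement addition (fold any carry out of bit 15 back into bit 0):
  0xA880 + 0x34E7 = 0x0DD67
  0xDD67 + 0x907E = 0x16DE5 → wrap carry → 0x6DE6
  0x6DE6 + 0xBB52 = 0x12938 → wrap carry → 0x2939
  0x2939 + 0xDED2 = 0x1080B → wrap carry → 0x080C
  0x080C + 0x0C86 = 0x01492
One's-complement sum = 0x1492.
Checksum = ~0x1492 & 0xFFFF = 0xEB6D.

EB6D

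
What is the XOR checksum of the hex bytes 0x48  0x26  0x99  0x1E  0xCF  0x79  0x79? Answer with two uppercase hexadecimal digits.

XOR the bytes together:
  start with 0x48
  0x48 ⊕ 0x26 = 0x6E
  0x6E ⊕ 0x99 = 0xF7
  0xF7 ⊕ 0x1E = 0xE9
  0xE9 ⊕ 0xCF = 0x26
  0x26 ⊕ 0x79 = 0x5F
  0x5F ⊕ 0x79 = 0x26

26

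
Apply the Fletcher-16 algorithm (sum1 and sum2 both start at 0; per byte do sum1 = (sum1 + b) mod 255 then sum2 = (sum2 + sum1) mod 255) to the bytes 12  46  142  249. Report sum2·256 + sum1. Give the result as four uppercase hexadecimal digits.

Running sums (mod 255):
  after byte 0 (12): sum1=12, sum2=12
  after byte 1 (46): sum1=58, sum2=70
  after byte 2 (142): sum1=200, sum2=15
  after byte 3 (249): sum1=194, sum2=209
Checksum = sum2·256 + sum1 = 209·256 + 194 = 53698 = 0xD1C2.

D1C2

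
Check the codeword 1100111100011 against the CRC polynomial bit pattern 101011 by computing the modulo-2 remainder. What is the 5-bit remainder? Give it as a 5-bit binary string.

Modulo-2 division of 1100111100011 by 101011:
  pos 0: 110011 XOR 101011 = 011000
  pos 1: 110001 XOR 101011 = 011010
  pos 2: 110101 XOR 101011 = 011110
  pos 3: 111100 XOR 101011 = 010111
  pos 4: 101110 XOR 101011 = 000101
  pos 7: 101011 XOR 101011 = 000000
Remainder = 00000 (zero — the frame passes the CRC check).

00000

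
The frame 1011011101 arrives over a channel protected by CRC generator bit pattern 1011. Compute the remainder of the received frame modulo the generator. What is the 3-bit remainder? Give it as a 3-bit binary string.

Modulo-2 division of 1011011101 by 1011:
  pos 0: 1011 XOR 1011 = 0000
  pos 5: 1110 XOR 1011 = 0101
  pos 6: 1011 XOR 1011 = 0000
Remainder = 000 (zero — the frame passes the CRC check).

000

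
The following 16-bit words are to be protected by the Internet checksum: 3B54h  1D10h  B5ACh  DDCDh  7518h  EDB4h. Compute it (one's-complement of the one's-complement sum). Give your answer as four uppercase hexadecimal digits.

B153

One's-complement addition (fold any carry out of bit 15 back into bit 0):
  0x3B54 + 0x1D10 = 0x05864
  0x5864 + 0xB5AC = 0x10E10 → wrap carry → 0x0E11
  0x0E11 + 0xDDCD = 0x0EBDE
  0xEBDE + 0x7518 = 0x160F6 → wrap carry → 0x60F7
  0x60F7 + 0xEDB4 = 0x14EAB → wrap carry → 0x4EAC
One's-complement sum = 0x4EAC.
Checksum = ~0x4EAC & 0xFFFF = 0xB153.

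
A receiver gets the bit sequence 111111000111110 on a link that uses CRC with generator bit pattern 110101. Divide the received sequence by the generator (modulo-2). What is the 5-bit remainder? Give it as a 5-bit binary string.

Modulo-2 division of 111111000111110 by 110101:
  pos 0: 111111 XOR 110101 = 001010
  pos 2: 101000 XOR 110101 = 011101
  pos 3: 111010 XOR 110101 = 001111
  pos 5: 111111 XOR 110101 = 001010
  pos 7: 101011 XOR 110101 = 011110
  pos 8: 111101 XOR 110101 = 001000
Remainder = 10000 (nonzero — an error is detected).

10000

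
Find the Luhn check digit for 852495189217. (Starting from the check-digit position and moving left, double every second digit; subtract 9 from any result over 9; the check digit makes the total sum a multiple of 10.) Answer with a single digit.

Partial digits right→left: 7 1 2 9 8 1 5 9 4 2 5 8
Double every second digit counting from the check-digit position (so the 1st, 3rd, 5th, ... of the partial from the right).
  doubled (with −9 where >9): 5 4 7 1 8 1 → sum 26
  kept as-is: 1 9 1 9 2 8 → sum 30
Total = 26 + 30 = 56.
Check digit = (10 − (56 mod 10)) mod 10 = 4.

4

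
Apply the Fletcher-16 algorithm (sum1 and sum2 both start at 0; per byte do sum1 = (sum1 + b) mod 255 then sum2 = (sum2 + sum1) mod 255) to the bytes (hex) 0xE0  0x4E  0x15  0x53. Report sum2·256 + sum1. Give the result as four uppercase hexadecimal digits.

Running sums (mod 255):
  after byte 0 (0xE0): sum1=224, sum2=224
  after byte 1 (0x4E): sum1=47, sum2=16
  after byte 2 (0x15): sum1=68, sum2=84
  after byte 3 (0x53): sum1=151, sum2=235
Checksum = sum2·256 + sum1 = 235·256 + 151 = 60311 = 0xEB97.

EB97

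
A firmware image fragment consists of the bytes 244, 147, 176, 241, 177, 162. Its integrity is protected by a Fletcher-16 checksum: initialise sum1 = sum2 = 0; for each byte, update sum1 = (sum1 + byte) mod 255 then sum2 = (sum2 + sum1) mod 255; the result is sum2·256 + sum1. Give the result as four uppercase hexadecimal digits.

3E7F

Running sums (mod 255):
  after byte 0 (244): sum1=244, sum2=244
  after byte 1 (147): sum1=136, sum2=125
  after byte 2 (176): sum1=57, sum2=182
  after byte 3 (241): sum1=43, sum2=225
  after byte 4 (177): sum1=220, sum2=190
  after byte 5 (162): sum1=127, sum2=62
Checksum = sum2·256 + sum1 = 62·256 + 127 = 15999 = 0x3E7F.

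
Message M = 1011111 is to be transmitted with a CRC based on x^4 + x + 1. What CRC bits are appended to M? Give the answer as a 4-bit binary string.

0000

Append 4 zeros: 10111110000. Divide by 10011 (XOR where the leading bit is 1):
  pos 0: 10111 XOR 10011 = 00100
  pos 2: 10011 XOR 10011 = 00000
Remainder (last 4 bits) = 0000. This is the CRC / FCS.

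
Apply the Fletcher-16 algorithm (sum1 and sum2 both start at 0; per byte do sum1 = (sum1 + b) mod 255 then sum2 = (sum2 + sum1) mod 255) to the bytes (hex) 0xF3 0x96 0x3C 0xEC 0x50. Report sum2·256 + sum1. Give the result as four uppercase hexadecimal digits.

FC04

Running sums (mod 255):
  after byte 0 (0xF3): sum1=243, sum2=243
  after byte 1 (0x96): sum1=138, sum2=126
  after byte 2 (0x3C): sum1=198, sum2=69
  after byte 3 (0xEC): sum1=179, sum2=248
  after byte 4 (0x50): sum1=4, sum2=252
Checksum = sum2·256 + sum1 = 252·256 + 4 = 64516 = 0xFC04.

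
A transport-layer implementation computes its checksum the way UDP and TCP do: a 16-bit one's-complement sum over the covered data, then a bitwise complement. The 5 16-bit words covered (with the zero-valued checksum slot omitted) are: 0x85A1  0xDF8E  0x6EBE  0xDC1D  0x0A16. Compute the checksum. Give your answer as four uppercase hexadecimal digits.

45DD

One's-complement addition (fold any carry out of bit 15 back into bit 0):
  0x85A1 + 0xDF8E = 0x1652F → wrap carry → 0x6530
  0x6530 + 0x6EBE = 0x0D3EE
  0xD3EE + 0xDC1D = 0x1B00B → wrap carry → 0xB00C
  0xB00C + 0x0A16 = 0x0BA22
One's-complement sum = 0xBA22.
Checksum = ~0xBA22 & 0xFFFF = 0x45DD.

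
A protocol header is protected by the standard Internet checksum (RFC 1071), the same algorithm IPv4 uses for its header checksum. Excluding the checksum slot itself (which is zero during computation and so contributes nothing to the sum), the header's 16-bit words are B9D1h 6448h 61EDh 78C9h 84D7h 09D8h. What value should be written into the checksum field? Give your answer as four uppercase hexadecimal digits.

787F

One's-complement addition (fold any carry out of bit 15 back into bit 0):
  0xB9D1 + 0x6448 = 0x11E19 → wrap carry → 0x1E1A
  0x1E1A + 0x61ED = 0x08007
  0x8007 + 0x78C9 = 0x0F8D0
  0xF8D0 + 0x84D7 = 0x17DA7 → wrap carry → 0x7DA8
  0x7DA8 + 0x09D8 = 0x08780
One's-complement sum = 0x8780.
Checksum = ~0x8780 & 0xFFFF = 0x787F.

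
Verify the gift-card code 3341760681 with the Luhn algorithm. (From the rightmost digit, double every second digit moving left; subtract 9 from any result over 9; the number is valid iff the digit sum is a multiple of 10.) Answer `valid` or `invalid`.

invalid

From the right, keep odd positions and double even positions (subtract 9 from any doubled value over 9):
  doubled (positions 2,4,...): 7 0 5 8 6 → sum 26
  kept (positions 1,3,...): 1 6 6 1 3 → sum 17
Total = 43.
43 mod 10 = 3, so the number is invalid.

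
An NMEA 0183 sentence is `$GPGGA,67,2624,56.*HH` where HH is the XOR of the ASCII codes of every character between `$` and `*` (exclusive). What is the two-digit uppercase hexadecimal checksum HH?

54

XOR the ASCII codes of the payload characters:
  'G' = 0x47 → acc = 0x47
  'P' = 0x50 → acc = 0x17
  'G' = 0x47 → acc = 0x50
  'G' = 0x47 → acc = 0x17
  'A' = 0x41 → acc = 0x56
  ',' = 0x2C → acc = 0x7A
  '6' = 0x36 → acc = 0x4C
  '7' = 0x37 → acc = 0x7B
  ',' = 0x2C → acc = 0x57
  '2' = 0x32 → acc = 0x65
  '6' = 0x36 → acc = 0x53
  '2' = 0x32 → acc = 0x61
  '4' = 0x34 → acc = 0x55
  ',' = 0x2C → acc = 0x79
  '5' = 0x35 → acc = 0x4C
  '6' = 0x36 → acc = 0x7A
  '.' = 0x2E → acc = 0x54
Checksum = 0x54.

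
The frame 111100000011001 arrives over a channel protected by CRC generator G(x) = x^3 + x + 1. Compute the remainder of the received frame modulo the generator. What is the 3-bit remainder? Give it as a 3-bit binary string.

Modulo-2 division of 111100000011001 by 1011:
  pos 0: 1111 XOR 1011 = 0100
  pos 1: 1000 XOR 1011 = 0011
  pos 3: 1100 XOR 1011 = 0111
  pos 4: 1110 XOR 1011 = 0101
  pos 5: 1010 XOR 1011 = 0001
  pos 8: 1011 XOR 1011 = 0000
Remainder = 001 (nonzero — an error is detected).

001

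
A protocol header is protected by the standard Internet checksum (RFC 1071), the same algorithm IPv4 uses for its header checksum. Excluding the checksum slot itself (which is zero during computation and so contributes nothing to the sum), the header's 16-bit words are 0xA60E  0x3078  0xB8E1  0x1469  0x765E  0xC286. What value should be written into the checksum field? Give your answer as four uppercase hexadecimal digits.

2349

One's-complement addition (fold any carry out of bit 15 back into bit 0):
  0xA60E + 0x3078 = 0x0D686
  0xD686 + 0xB8E1 = 0x18F67 → wrap carry → 0x8F68
  0x8F68 + 0x1469 = 0x0A3D1
  0xA3D1 + 0x765E = 0x11A2F → wrap carry → 0x1A30
  0x1A30 + 0xC286 = 0x0DCB6
One's-complement sum = 0xDCB6.
Checksum = ~0xDCB6 & 0xFFFF = 0x2349.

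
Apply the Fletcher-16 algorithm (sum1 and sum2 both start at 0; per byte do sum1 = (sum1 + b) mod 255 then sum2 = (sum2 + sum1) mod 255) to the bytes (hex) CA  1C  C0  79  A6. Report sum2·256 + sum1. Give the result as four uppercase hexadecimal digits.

42C7

Running sums (mod 255):
  after byte 0 (CA): sum1=202, sum2=202
  after byte 1 (1C): sum1=230, sum2=177
  after byte 2 (C0): sum1=167, sum2=89
  after byte 3 (79): sum1=33, sum2=122
  after byte 4 (A6): sum1=199, sum2=66
Checksum = sum2·256 + sum1 = 66·256 + 199 = 17095 = 0x42C7.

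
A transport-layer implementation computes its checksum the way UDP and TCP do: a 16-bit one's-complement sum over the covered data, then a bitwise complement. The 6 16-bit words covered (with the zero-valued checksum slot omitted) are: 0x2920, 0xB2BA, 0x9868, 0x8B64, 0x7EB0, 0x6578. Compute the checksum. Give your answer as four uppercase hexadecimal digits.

One's-complement addition (fold any carry out of bit 15 back into bit 0):
  0x2920 + 0xB2BA = 0x0DBDA
  0xDBDA + 0x9868 = 0x17442 → wrap carry → 0x7443
  0x7443 + 0x8B64 = 0x0FFA7
  0xFFA7 + 0x7EB0 = 0x17E57 → wrap carry → 0x7E58
  0x7E58 + 0x6578 = 0x0E3D0
One's-complement sum = 0xE3D0.
Checksum = ~0xE3D0 & 0xFFFF = 0x1C2F.

1C2F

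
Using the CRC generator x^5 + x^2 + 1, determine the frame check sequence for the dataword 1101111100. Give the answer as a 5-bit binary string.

Append 5 zeros: 110111110000000. Divide by 100101 (XOR where the leading bit is 1):
  pos 0: 110111 XOR 100101 = 010010
  pos 1: 100101 XOR 100101 = 000000
  pos 7: 100000 XOR 100101 = 000101
Remainder (last 5 bits) = 10100. This is the CRC / FCS.

10100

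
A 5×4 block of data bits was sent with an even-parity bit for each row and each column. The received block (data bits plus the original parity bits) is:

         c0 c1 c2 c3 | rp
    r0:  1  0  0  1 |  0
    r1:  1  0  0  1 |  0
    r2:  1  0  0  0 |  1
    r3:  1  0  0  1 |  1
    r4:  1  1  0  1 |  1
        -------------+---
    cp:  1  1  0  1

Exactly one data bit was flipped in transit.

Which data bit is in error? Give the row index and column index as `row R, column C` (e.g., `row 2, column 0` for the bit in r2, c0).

Recompute each row's even parity and compare to rp:
  r0: data parity 0, sent rp 0 → ok
  r1: data parity 0, sent rp 0 → ok
  r2: data parity 1, sent rp 1 → ok
  r3: data parity 0, sent rp 1 → mismatch
  r4: data parity 1, sent rp 1 → ok
Recompute each column's even parity and compare to cp:
  c0: data parity 1, sent cp 1 → ok
  c1: data parity 1, sent cp 1 → ok
  c2: data parity 0, sent cp 0 → ok
  c3: data parity 0, sent cp 1 → mismatch
Exactly one row (r3) and one column (c3) fail → the flipped bit is at their intersection.

row 3, column 3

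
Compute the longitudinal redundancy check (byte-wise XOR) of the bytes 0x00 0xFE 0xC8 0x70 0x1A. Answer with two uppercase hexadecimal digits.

5C

XOR the bytes together:
  start with 0x00
  0x00 ⊕ 0xFE = 0xFE
  0xFE ⊕ 0xC8 = 0x36
  0x36 ⊕ 0x70 = 0x46
  0x46 ⊕ 0x1A = 0x5C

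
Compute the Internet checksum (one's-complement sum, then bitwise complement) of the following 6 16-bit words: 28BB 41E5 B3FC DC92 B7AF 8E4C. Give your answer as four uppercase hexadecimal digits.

BED3

One's-complement addition (fold any carry out of bit 15 back into bit 0):
  0x28BB + 0x41E5 = 0x06AA0
  0x6AA0 + 0xB3FC = 0x11E9C → wrap carry → 0x1E9D
  0x1E9D + 0xDC92 = 0x0FB2F
  0xFB2F + 0xB7AF = 0x1B2DE → wrap carry → 0xB2DF
  0xB2DF + 0x8E4C = 0x1412B → wrap carry → 0x412C
One's-complement sum = 0x412C.
Checksum = ~0x412C & 0xFFFF = 0xBED3.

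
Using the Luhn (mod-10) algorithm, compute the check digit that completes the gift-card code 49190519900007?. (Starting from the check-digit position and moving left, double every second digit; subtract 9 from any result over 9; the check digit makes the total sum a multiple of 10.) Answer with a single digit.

Partial digits right→left: 7 0 0 0 0 9 9 1 5 0 9 1 9 4
Double every second digit counting from the check-digit position (so the 1st, 3rd, 5th, ... of the partial from the right).
  doubled (with −9 where >9): 5 0 0 9 1 9 9 → sum 33
  kept as-is: 0 0 9 1 0 1 4 → sum 15
Total = 33 + 15 = 48.
Check digit = (10 − (48 mod 10)) mod 10 = 2.

2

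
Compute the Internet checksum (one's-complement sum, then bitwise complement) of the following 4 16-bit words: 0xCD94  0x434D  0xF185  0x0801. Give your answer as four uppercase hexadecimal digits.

One's-complement addition (fold any carry out of bit 15 back into bit 0):
  0xCD94 + 0x434D = 0x110E1 → wrap carry → 0x10E2
  0x10E2 + 0xF185 = 0x10267 → wrap carry → 0x0268
  0x0268 + 0x0801 = 0x00A69
One's-complement sum = 0x0A69.
Checksum = ~0x0A69 & 0xFFFF = 0xF596.

F596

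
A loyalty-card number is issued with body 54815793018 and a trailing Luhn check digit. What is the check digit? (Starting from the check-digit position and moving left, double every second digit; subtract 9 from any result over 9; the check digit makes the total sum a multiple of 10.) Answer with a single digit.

Partial digits right→left: 8 1 0 3 9 7 5 1 8 4 5
Double every second digit counting from the check-digit position (so the 1st, 3rd, 5th, ... of the partial from the right).
  doubled (with −9 where >9): 7 0 9 1 7 1 → sum 25
  kept as-is: 1 3 7 1 4 → sum 16
Total = 25 + 16 = 41.
Check digit = (10 − (41 mod 10)) mod 10 = 9.

9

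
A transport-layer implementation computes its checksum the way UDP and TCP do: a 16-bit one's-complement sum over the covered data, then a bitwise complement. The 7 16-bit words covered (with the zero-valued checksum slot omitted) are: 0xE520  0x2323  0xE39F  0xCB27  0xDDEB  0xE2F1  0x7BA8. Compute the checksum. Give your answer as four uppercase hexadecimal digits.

0C6E

One's-complement addition (fold any carry out of bit 15 back into bit 0):
  0xE520 + 0x2323 = 0x10843 → wrap carry → 0x0844
  0x0844 + 0xE39F = 0x0EBE3
  0xEBE3 + 0xCB27 = 0x1B70A → wrap carry → 0xB70B
  0xB70B + 0xDDEB = 0x194F6 → wrap carry → 0x94F7
  0x94F7 + 0xE2F1 = 0x177E8 → wrap carry → 0x77E9
  0x77E9 + 0x7BA8 = 0x0F391
One's-complement sum = 0xF391.
Checksum = ~0xF391 & 0xFFFF = 0x0C6E.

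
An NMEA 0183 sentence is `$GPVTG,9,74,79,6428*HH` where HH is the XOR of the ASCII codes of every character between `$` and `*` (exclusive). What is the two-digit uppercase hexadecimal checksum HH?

XOR the ASCII codes of the payload characters:
  'G' = 0x47 → acc = 0x47
  'P' = 0x50 → acc = 0x17
  'V' = 0x56 → acc = 0x41
  'T' = 0x54 → acc = 0x15
  'G' = 0x47 → acc = 0x52
  ',' = 0x2C → acc = 0x7E
  '9' = 0x39 → acc = 0x47
  ',' = 0x2C → acc = 0x6B
  '7' = 0x37 → acc = 0x5C
  '4' = 0x34 → acc = 0x68
  ',' = 0x2C → acc = 0x44
  '7' = 0x37 → acc = 0x73
  '9' = 0x39 → acc = 0x4A
  ',' = 0x2C → acc = 0x66
  '6' = 0x36 → acc = 0x50
  '4' = 0x34 → acc = 0x64
  '2' = 0x32 → acc = 0x56
  '8' = 0x38 → acc = 0x6E
Checksum = 0x6E.

6E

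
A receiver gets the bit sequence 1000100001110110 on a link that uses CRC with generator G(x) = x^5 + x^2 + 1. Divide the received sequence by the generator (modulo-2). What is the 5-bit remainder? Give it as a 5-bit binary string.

Modulo-2 division of 1000100001110110 by 100101:
  pos 0: 100010 XOR 100101 = 000111
  pos 3: 111000 XOR 100101 = 011101
  pos 4: 111011 XOR 100101 = 011110
  pos 5: 111101 XOR 100101 = 011000
  pos 6: 110001 XOR 100101 = 010100
  pos 7: 101000 XOR 100101 = 001101
  pos 9: 110111 XOR 100101 = 010010
  pos 10: 100100 XOR 100101 = 000001
Remainder = 00001 (nonzero — an error is detected).

00001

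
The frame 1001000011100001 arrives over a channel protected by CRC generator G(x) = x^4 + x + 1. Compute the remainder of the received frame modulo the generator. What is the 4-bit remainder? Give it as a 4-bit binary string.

Modulo-2 division of 1001000011100001 by 10011:
  pos 0: 10010 XOR 10011 = 00001
  pos 4: 10001 XOR 10011 = 00010
  pos 7: 10110 XOR 10011 = 00101
  pos 9: 10100 XOR 10011 = 00111
  pos 11: 11101 XOR 10011 = 01110
Remainder = 1110 (nonzero — an error is detected).

1110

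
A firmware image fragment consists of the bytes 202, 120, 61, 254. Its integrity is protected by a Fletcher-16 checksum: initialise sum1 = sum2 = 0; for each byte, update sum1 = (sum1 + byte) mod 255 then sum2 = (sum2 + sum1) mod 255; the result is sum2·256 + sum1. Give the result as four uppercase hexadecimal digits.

Running sums (mod 255):
  after byte 0 (202): sum1=202, sum2=202
  after byte 1 (120): sum1=67, sum2=14
  after byte 2 (61): sum1=128, sum2=142
  after byte 3 (254): sum1=127, sum2=14
Checksum = sum2·256 + sum1 = 14·256 + 127 = 3711 = 0x0E7F.

0E7F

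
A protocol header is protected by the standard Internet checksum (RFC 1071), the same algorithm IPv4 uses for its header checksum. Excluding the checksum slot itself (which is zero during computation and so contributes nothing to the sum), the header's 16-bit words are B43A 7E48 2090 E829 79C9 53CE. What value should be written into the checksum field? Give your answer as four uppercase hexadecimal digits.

One's-complement addition (fold any carry out of bit 15 back into bit 0):
  0xB43A + 0x7E48 = 0x13282 → wrap carry → 0x3283
  0x3283 + 0x2090 = 0x05313
  0x5313 + 0xE829 = 0x13B3C → wrap carry → 0x3B3D
  0x3B3D + 0x79C9 = 0x0B506
  0xB506 + 0x53CE = 0x108D4 → wrap carry → 0x08D5
One's-complement sum = 0x08D5.
Checksum = ~0x08D5 & 0xFFFF = 0xF72A.

F72A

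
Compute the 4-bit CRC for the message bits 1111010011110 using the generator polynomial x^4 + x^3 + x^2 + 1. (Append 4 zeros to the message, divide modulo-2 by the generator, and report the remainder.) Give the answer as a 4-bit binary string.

1110

Append 4 zeros: 11110100111100000. Divide by 11101 (XOR where the leading bit is 1):
  pos 0: 11110 XOR 11101 = 00011
  pos 3: 11100 XOR 11101 = 00001
  pos 7: 11111 XOR 11101 = 00010
  pos 10: 10000 XOR 11101 = 01101
  pos 11: 11010 XOR 11101 = 00111
Remainder (last 4 bits) = 1110. This is the CRC / FCS.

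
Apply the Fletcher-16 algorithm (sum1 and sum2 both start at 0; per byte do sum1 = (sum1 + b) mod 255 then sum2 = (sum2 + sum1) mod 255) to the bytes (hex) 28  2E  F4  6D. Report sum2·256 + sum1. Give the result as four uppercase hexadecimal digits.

Running sums (mod 255):
  after byte 0 (28): sum1=40, sum2=40
  after byte 1 (2E): sum1=86, sum2=126
  after byte 2 (F4): sum1=75, sum2=201
  after byte 3 (6D): sum1=184, sum2=130
Checksum = sum2·256 + sum1 = 130·256 + 184 = 33464 = 0x82B8.

82B8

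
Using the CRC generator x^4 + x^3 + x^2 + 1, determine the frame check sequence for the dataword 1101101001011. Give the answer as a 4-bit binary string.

1100

Append 4 zeros: 11011010010110000. Divide by 11101 (XOR where the leading bit is 1):
  pos 0: 11011 XOR 11101 = 00110
  pos 2: 11001 XOR 11101 = 00100
  pos 4: 10000 XOR 11101 = 01101
  pos 5: 11011 XOR 11101 = 00110
  pos 7: 11001 XOR 11101 = 00100
  pos 9: 10010 XOR 11101 = 01111
  pos 10: 11110 XOR 11101 = 00011
Remainder (last 4 bits) = 1100. This is the CRC / FCS.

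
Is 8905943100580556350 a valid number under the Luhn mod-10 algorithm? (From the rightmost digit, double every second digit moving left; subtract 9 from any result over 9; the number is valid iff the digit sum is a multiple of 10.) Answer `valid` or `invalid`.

From the right, keep odd positions and double even positions (subtract 9 from any doubled value over 9):
  doubled (positions 2,4,...): 1 3 1 7 0 2 8 1 9 → sum 32
  kept (positions 1,3,...): 0 3 5 0 5 0 3 9 0 8 → sum 33
Total = 65.
65 mod 10 = 5, so the number is invalid.

invalid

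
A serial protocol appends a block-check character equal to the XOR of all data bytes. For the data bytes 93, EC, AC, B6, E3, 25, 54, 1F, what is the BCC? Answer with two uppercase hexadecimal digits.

XOR the bytes together:
  start with 0x93
  0x93 ⊕ 0xEC = 0x7F
  0x7F ⊕ 0xAC = 0xD3
  0xD3 ⊕ 0xB6 = 0x65
  0x65 ⊕ 0xE3 = 0x86
  0x86 ⊕ 0x25 = 0xA3
  0xA3 ⊕ 0x54 = 0xF7
  0xF7 ⊕ 0x1F = 0xE8

E8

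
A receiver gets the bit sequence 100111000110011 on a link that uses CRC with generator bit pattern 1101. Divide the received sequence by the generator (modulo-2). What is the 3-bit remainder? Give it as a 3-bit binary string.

Modulo-2 division of 100111000110011 by 1101:
  pos 0: 1001 XOR 1101 = 0100
  pos 1: 1001 XOR 1101 = 0100
  pos 2: 1001 XOR 1101 = 0100
  pos 3: 1000 XOR 1101 = 0101
  pos 4: 1010 XOR 1101 = 0111
  pos 5: 1110 XOR 1101 = 0011
  pos 7: 1111 XOR 1101 = 0010
  pos 9: 1000 XOR 1101 = 0101
  pos 10: 1011 XOR 1101 = 0110
  pos 11: 1101 XOR 1101 = 0000
Remainder = 000 (zero — the frame passes the CRC check).

000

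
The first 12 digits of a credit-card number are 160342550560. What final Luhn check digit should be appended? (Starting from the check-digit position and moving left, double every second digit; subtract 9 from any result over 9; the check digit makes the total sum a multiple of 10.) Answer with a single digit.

9

Partial digits right→left: 0 6 5 0 5 5 2 4 3 0 6 1
Double every second digit counting from the check-digit position (so the 1st, 3rd, 5th, ... of the partial from the right).
  doubled (with −9 where >9): 0 1 1 4 6 3 → sum 15
  kept as-is: 6 0 5 4 0 1 → sum 16
Total = 15 + 16 = 31.
Check digit = (10 − (31 mod 10)) mod 10 = 9.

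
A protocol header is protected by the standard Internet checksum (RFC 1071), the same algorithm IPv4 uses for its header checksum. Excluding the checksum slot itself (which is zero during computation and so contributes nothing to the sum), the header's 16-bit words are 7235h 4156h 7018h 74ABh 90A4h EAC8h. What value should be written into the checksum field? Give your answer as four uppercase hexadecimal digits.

One's-complement addition (fold any carry out of bit 15 back into bit 0):
  0x7235 + 0x4156 = 0x0B38B
  0xB38B + 0x7018 = 0x123A3 → wrap carry → 0x23A4
  0x23A4 + 0x74AB = 0x0984F
  0x984F + 0x90A4 = 0x128F3 → wrap carry → 0x28F4
  0x28F4 + 0xEAC8 = 0x113BC → wrap carry → 0x13BD
One's-complement sum = 0x13BD.
Checksum = ~0x13BD & 0xFFFF = 0xEC42.

EC42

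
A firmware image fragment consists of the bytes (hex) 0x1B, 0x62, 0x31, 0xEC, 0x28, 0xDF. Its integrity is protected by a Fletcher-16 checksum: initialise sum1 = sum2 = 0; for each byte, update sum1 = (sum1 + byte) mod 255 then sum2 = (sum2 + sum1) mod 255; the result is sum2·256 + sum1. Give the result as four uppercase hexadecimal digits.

Running sums (mod 255):
  after byte 0 (0x1B): sum1=27, sum2=27
  after byte 1 (0x62): sum1=125, sum2=152
  after byte 2 (0x31): sum1=174, sum2=71
  after byte 3 (0xEC): sum1=155, sum2=226
  after byte 4 (0x28): sum1=195, sum2=166
  after byte 5 (0xDF): sum1=163, sum2=74
Checksum = sum2·256 + sum1 = 74·256 + 163 = 19107 = 0x4AA3.

4AA3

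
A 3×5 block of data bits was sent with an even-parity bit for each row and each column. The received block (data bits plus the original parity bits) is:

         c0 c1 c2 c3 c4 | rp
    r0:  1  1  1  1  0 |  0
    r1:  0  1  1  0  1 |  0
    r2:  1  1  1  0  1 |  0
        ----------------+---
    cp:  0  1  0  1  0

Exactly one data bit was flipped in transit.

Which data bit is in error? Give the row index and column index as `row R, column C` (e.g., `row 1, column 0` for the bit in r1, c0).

row 1, column 2

Recompute each row's even parity and compare to rp:
  r0: data parity 0, sent rp 0 → ok
  r1: data parity 1, sent rp 0 → mismatch
  r2: data parity 0, sent rp 0 → ok
Recompute each column's even parity and compare to cp:
  c0: data parity 0, sent cp 0 → ok
  c1: data parity 1, sent cp 1 → ok
  c2: data parity 1, sent cp 0 → mismatch
  c3: data parity 1, sent cp 1 → ok
  c4: data parity 0, sent cp 0 → ok
Exactly one row (r1) and one column (c2) fail → the flipped bit is at their intersection.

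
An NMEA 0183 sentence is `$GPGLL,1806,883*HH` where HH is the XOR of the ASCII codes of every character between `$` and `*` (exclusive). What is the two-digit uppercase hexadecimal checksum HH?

XOR the ASCII codes of the payload characters:
  'G' = 0x47 → acc = 0x47
  'P' = 0x50 → acc = 0x17
  'G' = 0x47 → acc = 0x50
  'L' = 0x4C → acc = 0x1C
  'L' = 0x4C → acc = 0x50
  ',' = 0x2C → acc = 0x7C
  '1' = 0x31 → acc = 0x4D
  '8' = 0x38 → acc = 0x75
  '0' = 0x30 → acc = 0x45
  '6' = 0x36 → acc = 0x73
  ',' = 0x2C → acc = 0x5F
  '8' = 0x38 → acc = 0x67
  '8' = 0x38 → acc = 0x5F
  '3' = 0x33 → acc = 0x6C
Checksum = 0x6C.

6C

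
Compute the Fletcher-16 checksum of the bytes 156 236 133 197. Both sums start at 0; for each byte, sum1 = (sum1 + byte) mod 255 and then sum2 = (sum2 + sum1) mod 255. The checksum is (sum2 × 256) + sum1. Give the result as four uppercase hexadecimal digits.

0AD4

Running sums (mod 255):
  after byte 0 (156): sum1=156, sum2=156
  after byte 1 (236): sum1=137, sum2=38
  after byte 2 (133): sum1=15, sum2=53
  after byte 3 (197): sum1=212, sum2=10
Checksum = sum2·256 + sum1 = 10·256 + 212 = 2772 = 0x0AD4.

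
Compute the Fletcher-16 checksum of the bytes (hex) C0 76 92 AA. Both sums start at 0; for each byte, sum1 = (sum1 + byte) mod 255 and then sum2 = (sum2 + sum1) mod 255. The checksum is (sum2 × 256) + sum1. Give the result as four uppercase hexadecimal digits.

Running sums (mod 255):
  after byte 0 (C0): sum1=192, sum2=192
  after byte 1 (76): sum1=55, sum2=247
  after byte 2 (92): sum1=201, sum2=193
  after byte 3 (AA): sum1=116, sum2=54
Checksum = sum2·256 + sum1 = 54·256 + 116 = 13940 = 0x3674.

3674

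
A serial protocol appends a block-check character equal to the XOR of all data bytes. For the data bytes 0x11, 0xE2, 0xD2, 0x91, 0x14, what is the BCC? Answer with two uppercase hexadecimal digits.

XOR the bytes together:
  start with 0x11
  0x11 ⊕ 0xE2 = 0xF3
  0xF3 ⊕ 0xD2 = 0x21
  0x21 ⊕ 0x91 = 0xB0
  0xB0 ⊕ 0x14 = 0xA4

A4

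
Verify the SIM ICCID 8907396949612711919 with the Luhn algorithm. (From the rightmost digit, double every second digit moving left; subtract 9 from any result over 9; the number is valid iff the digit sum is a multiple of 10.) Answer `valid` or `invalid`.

valid

From the right, keep odd positions and double even positions (subtract 9 from any doubled value over 9):
  doubled (positions 2,4,...): 2 2 5 2 9 9 9 5 9 → sum 52
  kept (positions 1,3,...): 9 9 1 2 6 4 6 3 0 8 → sum 48
Total = 100.
100 mod 10 = 0, so the number is valid.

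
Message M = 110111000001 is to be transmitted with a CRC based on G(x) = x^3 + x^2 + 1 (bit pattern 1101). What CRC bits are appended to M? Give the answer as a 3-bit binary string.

100

Append 3 zeros: 110111000001000. Divide by 1101 (XOR where the leading bit is 1):
  pos 0: 1101 XOR 1101 = 0000
  pos 4: 1100 XOR 1101 = 0001
  pos 7: 1000 XOR 1101 = 0101
  pos 8: 1011 XOR 1101 = 0110
  pos 9: 1100 XOR 1101 = 0001
Remainder (last 3 bits) = 100. This is the CRC / FCS.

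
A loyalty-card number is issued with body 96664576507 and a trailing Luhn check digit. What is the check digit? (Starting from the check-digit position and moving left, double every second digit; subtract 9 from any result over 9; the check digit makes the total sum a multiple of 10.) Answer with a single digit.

Partial digits right→left: 7 0 5 6 7 5 4 6 6 6 9
Double every second digit counting from the check-digit position (so the 1st, 3rd, 5th, ... of the partial from the right).
  doubled (with −9 where >9): 5 1 5 8 3 9 → sum 31
  kept as-is: 0 6 5 6 6 → sum 23
Total = 31 + 23 = 54.
Check digit = (10 − (54 mod 10)) mod 10 = 6.

6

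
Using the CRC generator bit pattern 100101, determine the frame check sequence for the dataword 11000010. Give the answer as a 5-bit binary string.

Append 5 zeros: 1100001000000. Divide by 100101 (XOR where the leading bit is 1):
  pos 0: 110000 XOR 100101 = 010101
  pos 1: 101011 XOR 100101 = 001110
  pos 3: 111000 XOR 100101 = 011101
  pos 4: 111010 XOR 100101 = 011111
  pos 5: 111110 XOR 100101 = 011011
  pos 6: 110110 XOR 100101 = 010011
  pos 7: 100110 XOR 100101 = 000011
Remainder (last 5 bits) = 00011. This is the CRC / FCS.

00011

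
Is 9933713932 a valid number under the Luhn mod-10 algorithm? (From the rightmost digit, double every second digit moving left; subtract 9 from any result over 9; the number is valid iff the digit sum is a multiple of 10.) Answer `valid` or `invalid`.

From the right, keep odd positions and double even positions (subtract 9 from any doubled value over 9):
  doubled (positions 2,4,...): 6 6 5 6 9 → sum 32
  kept (positions 1,3,...): 2 9 1 3 9 → sum 24
Total = 56.
56 mod 10 = 6, so the number is invalid.

invalid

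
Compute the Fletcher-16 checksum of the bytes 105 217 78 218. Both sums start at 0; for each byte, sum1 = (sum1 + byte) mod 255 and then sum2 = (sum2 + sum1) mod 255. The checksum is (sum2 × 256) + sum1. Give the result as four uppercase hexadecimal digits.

Running sums (mod 255):
  after byte 0 (105): sum1=105, sum2=105
  after byte 1 (217): sum1=67, sum2=172
  after byte 2 (78): sum1=145, sum2=62
  after byte 3 (218): sum1=108, sum2=170
Checksum = sum2·256 + sum1 = 170·256 + 108 = 43628 = 0xAA6C.

AA6C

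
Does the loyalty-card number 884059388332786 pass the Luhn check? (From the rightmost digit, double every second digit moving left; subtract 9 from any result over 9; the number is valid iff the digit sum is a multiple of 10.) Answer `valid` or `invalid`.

invalid

From the right, keep odd positions and double even positions (subtract 9 from any doubled value over 9):
  doubled (positions 2,4,...): 7 4 6 7 9 0 7 → sum 40
  kept (positions 1,3,...): 6 7 3 8 3 5 4 8 → sum 44
Total = 84.
84 mod 10 = 4, so the number is invalid.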